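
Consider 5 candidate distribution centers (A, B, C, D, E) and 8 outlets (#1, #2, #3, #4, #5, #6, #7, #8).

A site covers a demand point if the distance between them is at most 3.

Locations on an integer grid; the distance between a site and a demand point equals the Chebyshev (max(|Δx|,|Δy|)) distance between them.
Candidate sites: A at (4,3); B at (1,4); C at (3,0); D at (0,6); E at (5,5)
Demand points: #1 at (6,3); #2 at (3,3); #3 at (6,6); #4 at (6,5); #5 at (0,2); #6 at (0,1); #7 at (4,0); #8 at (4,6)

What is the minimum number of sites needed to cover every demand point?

2

Coverage sets (demand points within 3 of each site):
  A: {#1, #2, #3, #4, #7, #8}
  B: {#2, #5, #6, #8}
  C: {#1, #2, #5, #6, #7}
  D: {#2}
  E: {#1, #2, #3, #4, #8}
No single site covers all 8 demand points.
But {A, B} covers everything, so the minimum is 2.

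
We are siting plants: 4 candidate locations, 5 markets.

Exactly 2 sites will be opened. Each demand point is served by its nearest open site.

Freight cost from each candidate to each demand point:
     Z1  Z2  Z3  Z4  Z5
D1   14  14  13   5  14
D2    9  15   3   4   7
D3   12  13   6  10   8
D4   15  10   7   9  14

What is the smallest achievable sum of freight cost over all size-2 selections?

33

Open {D2, D4}.
  Z1→D2 9, Z2→D4 10, Z3→D2 3, Z4→D2 4, Z5→D2 7  ⇒ total 33.
Compare {D2, D3}: total 36.
Compare {D1, D2}: total 37.
No size-2 selection does better; minimum is 33.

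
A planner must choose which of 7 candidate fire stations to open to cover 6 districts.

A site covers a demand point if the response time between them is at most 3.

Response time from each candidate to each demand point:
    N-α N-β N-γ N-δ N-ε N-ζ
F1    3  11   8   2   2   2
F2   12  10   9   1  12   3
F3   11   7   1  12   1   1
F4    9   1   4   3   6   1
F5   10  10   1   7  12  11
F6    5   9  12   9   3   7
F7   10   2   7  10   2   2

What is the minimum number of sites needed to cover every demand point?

3

Coverage sets (demand points within 3 of each site):
  F1: {N-α, N-δ, N-ε, N-ζ}
  F2: {N-δ, N-ζ}
  F3: {N-γ, N-ε, N-ζ}
  F4: {N-β, N-δ, N-ζ}
  F5: {N-γ}
  F6: {N-ε}
  F7: {N-β, N-ε, N-ζ}
No 2 sites suffice: every size-2 union leaves at least one demand point uncovered.
But {F1, F3, F4} covers everything, so the minimum is 3.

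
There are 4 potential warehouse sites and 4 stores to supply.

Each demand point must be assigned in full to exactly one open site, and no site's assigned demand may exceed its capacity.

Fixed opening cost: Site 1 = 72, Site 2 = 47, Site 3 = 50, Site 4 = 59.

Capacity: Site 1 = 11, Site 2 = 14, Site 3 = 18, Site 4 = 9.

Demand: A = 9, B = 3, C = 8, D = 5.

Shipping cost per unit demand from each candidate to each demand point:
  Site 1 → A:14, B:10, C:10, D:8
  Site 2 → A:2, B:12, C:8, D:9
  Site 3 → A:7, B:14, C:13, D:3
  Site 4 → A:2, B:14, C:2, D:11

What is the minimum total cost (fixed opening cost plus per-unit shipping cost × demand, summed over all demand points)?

241

Open {Site 2, Site 3, Site 4}; cheapest assignment that respects the capacities:
  Site 2 (cap 14, load 12): A, B — cost 9×2 + 3×12 = 54
  Site 3 (cap 18, load 5): D — cost 5×3 = 15
  Site 4 (cap 9, load 8): C — cost 8×2 = 16
  Shipping 85, fixed 156 → total 241.
  Any other capacity-feasible assignment to {Site 2, Site 3, Site 4} ships for at least 85.
Compare {Site 3, Site 4}: its best feasible assignment gives total 245.
Compare {Site 2, Site 3}: its best feasible assignment gives total 270.
Every other set of open sites that can feasibly serve all demand totals ≥ 245 even under its best assignment. Minimum: 241.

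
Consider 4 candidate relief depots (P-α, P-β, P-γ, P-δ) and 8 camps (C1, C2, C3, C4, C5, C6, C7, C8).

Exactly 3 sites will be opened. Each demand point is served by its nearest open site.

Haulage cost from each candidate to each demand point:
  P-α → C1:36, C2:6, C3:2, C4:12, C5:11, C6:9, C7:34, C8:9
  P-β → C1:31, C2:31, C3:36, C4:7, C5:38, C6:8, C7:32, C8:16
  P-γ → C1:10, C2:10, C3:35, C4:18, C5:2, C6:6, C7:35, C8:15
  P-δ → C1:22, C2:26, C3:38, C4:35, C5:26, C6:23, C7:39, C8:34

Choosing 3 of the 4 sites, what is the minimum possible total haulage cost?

Open {P-α, P-β, P-γ}.
  C1→P-γ 10, C2→P-α 6, C3→P-α 2, C4→P-β 7, C5→P-γ 2, C6→P-γ 6, C7→P-β 32, C8→P-α 9  ⇒ total 74.
Compare {P-α, P-γ, P-δ}: total 81.
Compare {P-α, P-β, P-δ}: total 97.
No size-3 selection does better; minimum is 74.

74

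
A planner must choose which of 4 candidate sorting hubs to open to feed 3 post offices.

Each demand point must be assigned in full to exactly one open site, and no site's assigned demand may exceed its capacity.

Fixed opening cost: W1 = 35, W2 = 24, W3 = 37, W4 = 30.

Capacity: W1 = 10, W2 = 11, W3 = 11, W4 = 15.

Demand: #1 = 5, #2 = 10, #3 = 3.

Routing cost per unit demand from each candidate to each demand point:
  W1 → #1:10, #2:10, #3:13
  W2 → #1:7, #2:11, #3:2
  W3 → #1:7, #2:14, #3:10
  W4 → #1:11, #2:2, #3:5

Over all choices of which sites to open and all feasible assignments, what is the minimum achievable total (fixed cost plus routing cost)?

115

Open {W2, W4}; cheapest assignment that respects the capacities:
  W2 (cap 11, load 8): #1, #3 — cost 5×7 + 3×2 = 41
  W4 (cap 15, load 10): #2 — cost 10×2 = 20
  Shipping 61, fixed 54 → total 115.
  Any other capacity-feasible assignment to {W2, W4} ships for at least 61.
Compare {W3, W4}: its best feasible assignment gives total 137.
Compare {W1, W4}: its best feasible assignment gives total 150.
Every other set of open sites that can feasibly serve all demand totals ≥ 137 even under its best assignment. Minimum: 115.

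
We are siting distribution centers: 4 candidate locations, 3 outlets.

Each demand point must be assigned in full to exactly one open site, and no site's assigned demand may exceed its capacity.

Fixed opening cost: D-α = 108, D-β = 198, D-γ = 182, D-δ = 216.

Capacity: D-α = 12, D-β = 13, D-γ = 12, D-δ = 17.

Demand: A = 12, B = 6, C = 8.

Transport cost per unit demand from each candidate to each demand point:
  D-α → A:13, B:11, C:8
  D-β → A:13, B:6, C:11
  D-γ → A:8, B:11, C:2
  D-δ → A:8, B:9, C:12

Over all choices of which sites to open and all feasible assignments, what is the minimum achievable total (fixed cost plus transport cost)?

Open {D-α, D-δ}; cheapest assignment that respects the capacities:
  D-α (cap 12, load 12): A — cost 12×13 = 156
  D-δ (cap 17, load 14): B, C — cost 6×9 + 8×12 = 150
  Shipping 306, fixed 324 → total 630.
  Any other capacity-feasible assignment to {D-α, D-δ} ships for at least 306.
Compare {D-γ, D-δ}: its best feasible assignment gives total 644.
Compare {D-α, D-β, D-γ}: its best feasible assignment gives total 684.
Every other set of open sites that can feasibly serve all demand totals ≥ 644 even under its best assignment. Minimum: 630.

630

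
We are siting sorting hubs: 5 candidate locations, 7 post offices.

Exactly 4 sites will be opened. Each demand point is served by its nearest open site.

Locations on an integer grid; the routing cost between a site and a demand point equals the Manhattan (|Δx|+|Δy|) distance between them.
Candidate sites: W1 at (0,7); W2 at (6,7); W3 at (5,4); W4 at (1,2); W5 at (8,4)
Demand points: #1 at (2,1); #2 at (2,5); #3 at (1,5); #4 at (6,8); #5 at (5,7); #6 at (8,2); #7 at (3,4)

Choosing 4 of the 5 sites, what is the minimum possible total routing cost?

Open {W2, W3, W4, W5}.
  #1→W4 2, #2→W3 4, #3→W4 3, #4→W2 1, #5→W2 1, #6→W5 2, #7→W3 2  ⇒ total 15.
Compare {W1, W2, W4, W5}: total 17.
Compare {W1, W2, W3, W4}: total 18.
No size-4 selection does better; minimum is 15.

15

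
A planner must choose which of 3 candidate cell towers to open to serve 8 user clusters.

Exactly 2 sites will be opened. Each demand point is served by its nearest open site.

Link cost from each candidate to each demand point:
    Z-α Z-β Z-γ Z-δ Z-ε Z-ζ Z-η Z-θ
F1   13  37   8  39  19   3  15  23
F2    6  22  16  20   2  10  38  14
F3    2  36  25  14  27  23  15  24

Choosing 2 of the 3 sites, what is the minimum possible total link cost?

90

Open {F1, F2}.
  Z-α→F2 6, Z-β→F2 22, Z-γ→F1 8, Z-δ→F2 20, Z-ε→F2 2, Z-ζ→F1 3, Z-η→F1 15, Z-θ→F2 14  ⇒ total 90.
Compare {F2, F3}: total 95.
Compare {F1, F3}: total 120.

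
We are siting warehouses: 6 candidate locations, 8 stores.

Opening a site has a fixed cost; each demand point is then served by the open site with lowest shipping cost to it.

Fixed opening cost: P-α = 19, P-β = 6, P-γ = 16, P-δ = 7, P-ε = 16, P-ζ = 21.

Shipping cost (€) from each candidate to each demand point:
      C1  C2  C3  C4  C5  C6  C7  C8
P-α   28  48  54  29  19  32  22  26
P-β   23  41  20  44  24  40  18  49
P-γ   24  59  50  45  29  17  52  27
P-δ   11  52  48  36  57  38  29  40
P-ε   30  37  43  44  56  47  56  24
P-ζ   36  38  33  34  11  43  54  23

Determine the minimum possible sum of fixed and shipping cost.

Open {P-β, P-γ, P-δ, P-ζ}: assign each demand point to its cheapest open site.
  C1→P-δ 11, C2→P-ζ 38, C3→P-β 20, C4→P-ζ 34, C5→P-ζ 11, C6→P-γ 17, C7→P-β 18, C8→P-ζ 23
  shipping cost 172, fixed 50 → total 222.
Compare {P-β, P-γ, P-δ}: shipping cost 194 + fixed 29 = 223.
Compare {P-β, P-γ, P-ζ}: shipping cost 184 + fixed 43 = 227.
Compare {P-β, P-δ, P-ζ}: shipping cost 193 + fixed 34 = 227.
All other subsets cost ≥ 223. Minimum total cost: 222.

222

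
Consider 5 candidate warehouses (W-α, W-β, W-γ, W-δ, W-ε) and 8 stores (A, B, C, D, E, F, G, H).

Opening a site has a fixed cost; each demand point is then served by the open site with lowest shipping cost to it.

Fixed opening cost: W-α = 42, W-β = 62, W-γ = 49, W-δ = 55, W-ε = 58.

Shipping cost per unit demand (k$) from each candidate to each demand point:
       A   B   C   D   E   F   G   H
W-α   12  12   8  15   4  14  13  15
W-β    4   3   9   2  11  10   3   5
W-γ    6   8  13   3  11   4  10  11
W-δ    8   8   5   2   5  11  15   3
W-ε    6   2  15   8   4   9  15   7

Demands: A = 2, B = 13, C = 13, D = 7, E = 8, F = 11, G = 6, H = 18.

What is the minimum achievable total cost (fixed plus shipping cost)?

Open {W-β, W-γ, W-δ}: assign each demand point to its cheapest open site.
  A→W-β 2×4=8, B→W-β 13×3=39, C→W-δ 13×5=65, D→W-β 7×2=14, E→W-δ 8×5=40, F→W-γ 11×4=44, G→W-β 6×3=18, H→W-δ 18×3=54
  shipping cost 282, fixed 166 → total 448.
Compare {W-β, W-δ}: shipping cost 348 + fixed 117 = 465.
Compare {W-γ, W-δ, W-ε}: shipping cost 307 + fixed 162 = 469.
Compare {W-α, W-β, W-γ, W-δ}: shipping cost 274 + fixed 208 = 482.
All other subsets cost ≥ 465. Minimum total cost: 448.

448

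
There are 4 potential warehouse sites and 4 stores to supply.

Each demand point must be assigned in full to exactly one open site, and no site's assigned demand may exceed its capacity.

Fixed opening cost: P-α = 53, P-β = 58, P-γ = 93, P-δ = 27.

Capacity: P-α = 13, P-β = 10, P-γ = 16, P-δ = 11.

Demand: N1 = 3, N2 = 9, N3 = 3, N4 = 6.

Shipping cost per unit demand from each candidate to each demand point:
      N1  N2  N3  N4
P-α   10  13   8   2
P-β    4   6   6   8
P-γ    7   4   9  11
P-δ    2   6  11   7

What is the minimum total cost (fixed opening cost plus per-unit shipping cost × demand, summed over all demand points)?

Open {P-α, P-δ}; cheapest assignment that respects the capacities:
  P-α (cap 13, load 12): N1, N3, N4 — cost 3×10 + 3×8 + 6×2 = 66
  P-δ (cap 11, load 9): N2 — cost 9×6 = 54
  Shipping 120, fixed 80 → total 200.
  Any other capacity-feasible assignment to {P-α, P-δ} ships for at least 120.
Compare {P-α, P-β}: its best feasible assignment gives total 231.
Compare {P-γ, P-δ}: its best feasible assignment gives total 231.
Every other set of open sites that can feasibly serve all demand totals ≥ 231 even under its best assignment. Minimum: 200.

200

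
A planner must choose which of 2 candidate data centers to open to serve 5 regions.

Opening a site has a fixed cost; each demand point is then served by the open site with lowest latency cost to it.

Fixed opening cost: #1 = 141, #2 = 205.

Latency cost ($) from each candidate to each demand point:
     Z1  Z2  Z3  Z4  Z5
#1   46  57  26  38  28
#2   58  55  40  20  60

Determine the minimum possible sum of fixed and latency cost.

336

Open {#1}: assign each demand point to its cheapest open site.
  Z1→#1 46, Z2→#1 57, Z3→#1 26, Z4→#1 38, Z5→#1 28
  latency cost 195, fixed 141 → total 336.
Compare {#2}: latency cost 233 + fixed 205 = 438.
Compare {#1, #2}: latency cost 175 + fixed 346 = 521.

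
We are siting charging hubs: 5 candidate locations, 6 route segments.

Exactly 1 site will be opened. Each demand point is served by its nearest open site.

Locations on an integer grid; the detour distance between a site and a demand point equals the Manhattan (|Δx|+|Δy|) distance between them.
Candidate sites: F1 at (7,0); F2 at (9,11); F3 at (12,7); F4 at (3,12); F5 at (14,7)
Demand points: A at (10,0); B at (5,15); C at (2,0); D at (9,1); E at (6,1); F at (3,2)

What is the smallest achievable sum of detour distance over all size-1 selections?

Open {F1}.
  A→F1 3, B→F1 17, C→F1 5, D→F1 3, E→F1 2, F→F1 6  ⇒ total 36.
Compare {F2}: total 76.
Compare {F3}: total 76.
No size-1 selection does better; minimum is 36.

36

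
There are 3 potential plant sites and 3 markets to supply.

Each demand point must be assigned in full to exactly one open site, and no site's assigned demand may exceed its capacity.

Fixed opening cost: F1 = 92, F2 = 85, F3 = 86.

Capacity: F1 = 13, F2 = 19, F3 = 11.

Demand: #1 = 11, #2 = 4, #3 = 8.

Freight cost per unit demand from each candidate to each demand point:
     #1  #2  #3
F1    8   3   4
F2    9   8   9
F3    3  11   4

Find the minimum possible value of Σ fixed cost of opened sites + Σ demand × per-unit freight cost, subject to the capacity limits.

255

Open {F1, F3}; cheapest assignment that respects the capacities:
  F1 (cap 13, load 12): #2, #3 — cost 4×3 + 8×4 = 44
  F3 (cap 11, load 11): #1 — cost 11×3 = 33
  Shipping 77, fixed 178 → total 255.
  Any other capacity-feasible assignment to {F1, F3} ships for at least 77.
Compare {F2, F3}: its best feasible assignment gives total 308.
Compare {F1, F2}: its best feasible assignment gives total 320.
Every other set of open sites that can feasibly serve all demand totals ≥ 308 even under its best assignment. Minimum: 255.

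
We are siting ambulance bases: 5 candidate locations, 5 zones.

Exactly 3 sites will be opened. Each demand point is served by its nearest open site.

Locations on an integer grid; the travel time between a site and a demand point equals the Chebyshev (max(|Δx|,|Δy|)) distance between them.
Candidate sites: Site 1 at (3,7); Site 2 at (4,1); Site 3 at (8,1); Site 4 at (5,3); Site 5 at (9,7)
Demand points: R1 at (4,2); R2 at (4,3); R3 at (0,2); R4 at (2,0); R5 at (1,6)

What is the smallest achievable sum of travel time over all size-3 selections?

Open {Site 1, Site 2, Site 4}.
  R1→Site 2 1, R2→Site 4 1, R3→Site 2 4, R4→Site 2 2, R5→Site 1 2  ⇒ total 10.
Compare {Site 1, Site 2, Site 3}: total 11.
Compare {Site 1, Site 2, Site 5}: total 11.
No size-3 selection does better; minimum is 10.

10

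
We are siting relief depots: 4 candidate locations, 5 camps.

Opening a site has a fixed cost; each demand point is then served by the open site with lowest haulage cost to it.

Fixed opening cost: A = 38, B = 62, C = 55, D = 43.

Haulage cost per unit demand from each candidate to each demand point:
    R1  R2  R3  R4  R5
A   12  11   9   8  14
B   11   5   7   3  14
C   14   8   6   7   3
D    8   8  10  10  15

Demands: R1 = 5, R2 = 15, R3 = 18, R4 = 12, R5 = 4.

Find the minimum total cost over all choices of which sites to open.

403

Open {B, C}: assign each demand point to its cheapest open site.
  R1→B 5×11=55, R2→B 15×5=75, R3→C 18×6=108, R4→B 12×3=36, R5→C 4×3=12
  haulage cost 286, fixed 117 → total 403.
Compare {B}: haulage cost 348 + fixed 62 = 410.
Compare {B, C, D}: haulage cost 271 + fixed 160 = 431.
Compare {B, D}: haulage cost 333 + fixed 105 = 438.
All other subsets cost ≥ 410. Minimum total cost: 403.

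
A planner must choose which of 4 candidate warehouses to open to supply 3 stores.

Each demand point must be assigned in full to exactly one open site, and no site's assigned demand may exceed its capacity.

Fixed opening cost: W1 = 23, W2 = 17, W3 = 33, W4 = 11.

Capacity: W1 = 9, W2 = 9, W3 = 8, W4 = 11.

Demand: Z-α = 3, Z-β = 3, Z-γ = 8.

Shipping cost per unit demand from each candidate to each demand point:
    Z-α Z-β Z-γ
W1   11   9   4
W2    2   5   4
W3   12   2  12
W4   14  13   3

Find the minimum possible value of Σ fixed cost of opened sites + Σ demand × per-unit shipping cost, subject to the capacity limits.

Open {W2, W4}; cheapest assignment that respects the capacities:
  W2 (cap 9, load 6): Z-α, Z-β — cost 3×2 + 3×5 = 21
  W4 (cap 11, load 8): Z-γ — cost 8×3 = 24
  Shipping 45, fixed 28 → total 73.
  Any other capacity-feasible assignment to {W2, W4} ships for at least 45.
Compare {W1, W2}: its best feasible assignment gives total 93.
Compare {W1, W2, W4}: its best feasible assignment gives total 96.
Every other set of open sites that can feasibly serve all demand totals ≥ 93 even under its best assignment. Minimum: 73.

73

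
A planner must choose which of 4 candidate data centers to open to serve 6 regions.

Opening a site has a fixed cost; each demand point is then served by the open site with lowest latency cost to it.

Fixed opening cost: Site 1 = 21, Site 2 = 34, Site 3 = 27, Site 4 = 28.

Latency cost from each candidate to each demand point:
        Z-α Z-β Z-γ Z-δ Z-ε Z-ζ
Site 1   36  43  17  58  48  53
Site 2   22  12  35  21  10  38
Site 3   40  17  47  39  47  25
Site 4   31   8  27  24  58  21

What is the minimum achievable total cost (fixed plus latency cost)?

171

Open {Site 2, Site 4}: assign each demand point to its cheapest open site.
  Z-α→Site 2 22, Z-β→Site 4 8, Z-γ→Site 4 27, Z-δ→Site 2 21, Z-ε→Site 2 10, Z-ζ→Site 4 21
  latency cost 109, fixed 62 → total 171.
Compare {Site 2}: latency cost 138 + fixed 34 = 172.
Compare {Site 1, Site 2}: latency cost 120 + fixed 55 = 175.
Compare {Site 1, Site 2, Site 4}: latency cost 99 + fixed 83 = 182.
All other subsets cost ≥ 172. Minimum total cost: 171.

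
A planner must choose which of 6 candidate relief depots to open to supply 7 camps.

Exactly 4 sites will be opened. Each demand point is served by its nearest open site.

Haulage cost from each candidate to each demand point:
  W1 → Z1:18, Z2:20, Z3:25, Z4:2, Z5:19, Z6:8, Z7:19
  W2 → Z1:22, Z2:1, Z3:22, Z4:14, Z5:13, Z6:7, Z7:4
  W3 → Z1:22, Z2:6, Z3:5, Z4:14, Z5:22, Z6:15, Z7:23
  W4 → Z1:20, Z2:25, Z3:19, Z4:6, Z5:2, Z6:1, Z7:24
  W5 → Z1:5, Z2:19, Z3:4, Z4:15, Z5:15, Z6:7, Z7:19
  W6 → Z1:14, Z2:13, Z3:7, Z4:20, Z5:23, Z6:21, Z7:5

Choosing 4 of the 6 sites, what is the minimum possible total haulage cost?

19

Open {W1, W2, W4, W5}.
  Z1→W5 5, Z2→W2 1, Z3→W5 4, Z4→W1 2, Z5→W4 2, Z6→W4 1, Z7→W2 4  ⇒ total 19.
Compare {W2, W3, W4, W5}: total 23.
Compare {W2, W4, W5, W6}: total 23.
No size-4 selection does better; minimum is 19.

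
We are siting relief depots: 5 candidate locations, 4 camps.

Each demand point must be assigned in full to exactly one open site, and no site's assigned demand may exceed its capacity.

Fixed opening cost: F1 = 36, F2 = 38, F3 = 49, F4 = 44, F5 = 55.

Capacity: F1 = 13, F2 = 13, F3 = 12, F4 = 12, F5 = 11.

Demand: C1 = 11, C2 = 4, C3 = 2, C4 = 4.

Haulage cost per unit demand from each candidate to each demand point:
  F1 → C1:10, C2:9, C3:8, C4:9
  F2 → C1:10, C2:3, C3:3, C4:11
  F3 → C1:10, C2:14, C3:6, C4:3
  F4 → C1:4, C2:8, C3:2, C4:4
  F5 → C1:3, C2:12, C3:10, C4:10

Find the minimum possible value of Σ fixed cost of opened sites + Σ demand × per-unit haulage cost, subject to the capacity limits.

184

Open {F4, F5}; cheapest assignment that respects the capacities:
  F4 (cap 12, load 10): C2, C3, C4 — cost 4×8 + 2×2 + 4×4 = 52
  F5 (cap 11, load 11): C1 — cost 11×3 = 33
  Shipping 85, fixed 99 → total 184.
  Any other capacity-feasible assignment to {F4, F5} ships for at least 85.
Compare {F2, F4}: its best feasible assignment gives total 188.
Compare {F2, F5}: its best feasible assignment gives total 188.
Every other set of open sites that can feasibly serve all demand totals ≥ 188 even under its best assignment. Minimum: 184.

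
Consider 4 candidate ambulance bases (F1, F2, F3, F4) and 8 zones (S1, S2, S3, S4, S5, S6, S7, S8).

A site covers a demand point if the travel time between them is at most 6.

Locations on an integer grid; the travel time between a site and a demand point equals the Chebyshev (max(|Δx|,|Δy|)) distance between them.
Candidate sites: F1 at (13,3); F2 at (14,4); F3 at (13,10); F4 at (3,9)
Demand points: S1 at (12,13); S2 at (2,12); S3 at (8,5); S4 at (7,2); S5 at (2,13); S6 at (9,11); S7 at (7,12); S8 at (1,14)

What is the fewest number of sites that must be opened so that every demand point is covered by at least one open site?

Coverage sets (demand points within 6 of each site):
  F1: {S3, S4}
  F2: {S3}
  F3: {S1, S3, S6, S7}
  F4: {S2, S3, S5, S6, S7, S8}
No 2 sites suffice: every size-2 union leaves at least one demand point uncovered.
But {F1, F3, F4} covers everything, so the minimum is 3.

3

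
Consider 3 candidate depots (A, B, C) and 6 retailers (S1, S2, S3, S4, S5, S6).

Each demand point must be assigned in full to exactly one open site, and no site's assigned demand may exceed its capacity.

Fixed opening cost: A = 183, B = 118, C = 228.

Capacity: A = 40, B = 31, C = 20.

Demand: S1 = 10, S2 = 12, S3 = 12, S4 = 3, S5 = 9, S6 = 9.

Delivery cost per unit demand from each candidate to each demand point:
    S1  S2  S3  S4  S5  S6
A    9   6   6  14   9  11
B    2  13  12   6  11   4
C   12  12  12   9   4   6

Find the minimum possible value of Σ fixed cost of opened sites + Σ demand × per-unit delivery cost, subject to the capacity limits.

Open {A, B}; cheapest assignment that respects the capacities:
  A (cap 40, load 33): S2, S3, S5 — cost 12×6 + 12×6 + 9×9 = 225
  B (cap 31, load 22): S1, S4, S6 — cost 10×2 + 3×6 + 9×4 = 74
  Shipping 299, fixed 301 → total 600.
  Any other capacity-feasible assignment to {A, B} ships for at least 299.
Compare {A, C}: its best feasible assignment gives total 777.
Compare {A, B, C}: its best feasible assignment gives total 783.
Every other set of open sites that can feasibly serve all demand totals ≥ 777 even under its best assignment. Minimum: 600.

600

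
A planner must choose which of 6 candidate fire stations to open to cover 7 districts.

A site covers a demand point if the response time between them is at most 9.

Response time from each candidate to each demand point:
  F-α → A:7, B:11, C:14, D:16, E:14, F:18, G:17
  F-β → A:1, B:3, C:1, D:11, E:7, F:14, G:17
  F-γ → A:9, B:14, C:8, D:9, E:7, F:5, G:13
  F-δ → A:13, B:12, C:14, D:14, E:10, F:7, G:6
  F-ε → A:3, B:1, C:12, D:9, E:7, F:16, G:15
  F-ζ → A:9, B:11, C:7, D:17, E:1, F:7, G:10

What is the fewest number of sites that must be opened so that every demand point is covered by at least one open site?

3

Coverage sets (demand points within 9 of each site):
  F-α: {A}
  F-β: {A, B, C, E}
  F-γ: {A, C, D, E, F}
  F-δ: {F, G}
  F-ε: {A, B, D, E}
  F-ζ: {A, C, E, F}
No 2 sites suffice: every size-2 union leaves at least one demand point uncovered.
But {F-β, F-γ, F-δ} covers everything, so the minimum is 3.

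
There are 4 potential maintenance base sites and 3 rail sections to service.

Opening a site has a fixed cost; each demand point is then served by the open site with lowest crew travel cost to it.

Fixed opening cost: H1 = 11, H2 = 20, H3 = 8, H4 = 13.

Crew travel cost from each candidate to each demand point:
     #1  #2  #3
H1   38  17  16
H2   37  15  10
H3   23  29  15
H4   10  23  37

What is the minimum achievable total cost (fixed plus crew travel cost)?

67

Open {H1, H4}: assign each demand point to its cheapest open site.
  #1→H4 10, #2→H1 17, #3→H1 16
  crew travel cost 43, fixed 24 → total 67.
Compare {H2, H4}: crew travel cost 35 + fixed 33 = 68.
Compare {H3, H4}: crew travel cost 48 + fixed 21 = 69.
Compare {H1, H3}: crew travel cost 55 + fixed 19 = 74.
All other subsets cost ≥ 68. Minimum total cost: 67.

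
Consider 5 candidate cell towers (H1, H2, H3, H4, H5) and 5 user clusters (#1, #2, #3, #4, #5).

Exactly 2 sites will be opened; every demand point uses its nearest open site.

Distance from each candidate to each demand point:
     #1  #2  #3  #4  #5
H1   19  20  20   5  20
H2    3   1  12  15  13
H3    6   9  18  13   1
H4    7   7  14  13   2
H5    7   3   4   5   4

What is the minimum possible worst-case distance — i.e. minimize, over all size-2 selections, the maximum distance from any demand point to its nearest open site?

5

Open {H2, H5}.
  Farthest demand point is #4 at distance 5 (to H5); all others are ≤ 5.
With {H3, H5} the worst case is 6.
With {H1, H5} the worst case is 7.
No size-2 selection achieves below 5.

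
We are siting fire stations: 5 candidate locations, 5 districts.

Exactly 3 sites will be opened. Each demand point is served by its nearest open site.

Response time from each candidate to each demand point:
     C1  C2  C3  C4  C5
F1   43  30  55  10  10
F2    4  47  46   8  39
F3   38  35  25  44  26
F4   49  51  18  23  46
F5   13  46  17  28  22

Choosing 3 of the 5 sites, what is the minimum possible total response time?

69

Open {F1, F2, F5}.
  C1→F2 4, C2→F1 30, C3→F5 17, C4→F2 8, C5→F1 10  ⇒ total 69.
Compare {F1, F2, F4}: total 70.
Compare {F1, F2, F3}: total 77.
No size-3 selection does better; minimum is 69.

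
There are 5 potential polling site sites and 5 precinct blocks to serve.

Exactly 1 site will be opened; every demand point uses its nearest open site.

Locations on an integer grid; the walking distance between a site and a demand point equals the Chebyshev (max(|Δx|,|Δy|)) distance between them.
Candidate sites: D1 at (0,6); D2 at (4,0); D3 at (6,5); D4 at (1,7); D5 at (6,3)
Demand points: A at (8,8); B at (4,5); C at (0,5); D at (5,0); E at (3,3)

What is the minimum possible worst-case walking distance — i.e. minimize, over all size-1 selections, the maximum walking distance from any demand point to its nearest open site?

6

Open {D3}.
  Farthest demand point is C at walking distance 6 (to D3); all others are ≤ 6.
With {D5} the worst case is 6.
With {D4} the worst case is 7.
No size-1 selection achieves below 6.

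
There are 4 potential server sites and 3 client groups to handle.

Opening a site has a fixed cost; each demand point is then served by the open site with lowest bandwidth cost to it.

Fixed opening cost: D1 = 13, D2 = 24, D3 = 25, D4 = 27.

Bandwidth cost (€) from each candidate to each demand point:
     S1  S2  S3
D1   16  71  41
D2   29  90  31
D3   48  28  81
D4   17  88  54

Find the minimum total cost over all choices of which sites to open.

Open {D1, D3}: assign each demand point to its cheapest open site.
  S1→D1 16, S2→D3 28, S3→D1 41
  bandwidth cost 85, fixed 38 → total 123.
Compare {D2, D3}: bandwidth cost 88 + fixed 49 = 137.
Compare {D1, D2, D3}: bandwidth cost 75 + fixed 62 = 137.
Compare {D1}: bandwidth cost 128 + fixed 13 = 141.
All other subsets cost ≥ 137. Minimum total cost: 123.

123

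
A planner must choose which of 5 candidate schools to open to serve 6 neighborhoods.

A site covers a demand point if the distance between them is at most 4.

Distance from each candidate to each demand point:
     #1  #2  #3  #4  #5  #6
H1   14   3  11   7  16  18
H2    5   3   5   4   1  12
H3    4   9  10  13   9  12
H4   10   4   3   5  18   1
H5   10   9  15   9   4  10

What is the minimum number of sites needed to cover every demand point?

Coverage sets (demand points within 4 of each site):
  H1: {#2}
  H2: {#2, #4, #5}
  H3: {#1}
  H4: {#2, #3, #6}
  H5: {#5}
No 2 sites suffice: every size-2 union leaves at least one demand point uncovered.
But {H2, H3, H4} covers everything, so the minimum is 3.

3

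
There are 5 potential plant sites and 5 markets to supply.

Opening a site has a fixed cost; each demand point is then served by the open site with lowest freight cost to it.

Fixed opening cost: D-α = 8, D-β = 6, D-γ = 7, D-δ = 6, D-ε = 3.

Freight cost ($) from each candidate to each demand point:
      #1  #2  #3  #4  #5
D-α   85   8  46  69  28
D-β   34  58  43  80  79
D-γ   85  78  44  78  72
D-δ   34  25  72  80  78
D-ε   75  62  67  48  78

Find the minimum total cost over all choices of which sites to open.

Open {D-α, D-β, D-ε}: assign each demand point to its cheapest open site.
  #1→D-β 34, #2→D-α 8, #3→D-β 43, #4→D-ε 48, #5→D-α 28
  freight cost 161, fixed 17 → total 178.
Compare {D-α, D-δ, D-ε}: freight cost 164 + fixed 17 = 181.
Compare {D-α, D-β, D-δ, D-ε}: freight cost 161 + fixed 23 = 184.
Compare {D-α, D-β, D-γ, D-ε}: freight cost 161 + fixed 24 = 185.
All other subsets cost ≥ 181. Minimum total cost: 178.

178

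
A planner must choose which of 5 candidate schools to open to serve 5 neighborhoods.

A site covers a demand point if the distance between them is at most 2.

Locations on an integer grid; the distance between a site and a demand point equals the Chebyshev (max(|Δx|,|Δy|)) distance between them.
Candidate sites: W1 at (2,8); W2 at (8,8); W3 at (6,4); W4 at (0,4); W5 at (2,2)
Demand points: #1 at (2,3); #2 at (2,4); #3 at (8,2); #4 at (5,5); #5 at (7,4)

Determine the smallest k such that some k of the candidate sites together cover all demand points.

2

Coverage sets (demand points within 2 of each site):
  W1: {}
  W2: {}
  W3: {#3, #4, #5}
  W4: {#1, #2}
  W5: {#1, #2}
No single site covers all 5 demand points.
But {W3, W4} covers everything, so the minimum is 2.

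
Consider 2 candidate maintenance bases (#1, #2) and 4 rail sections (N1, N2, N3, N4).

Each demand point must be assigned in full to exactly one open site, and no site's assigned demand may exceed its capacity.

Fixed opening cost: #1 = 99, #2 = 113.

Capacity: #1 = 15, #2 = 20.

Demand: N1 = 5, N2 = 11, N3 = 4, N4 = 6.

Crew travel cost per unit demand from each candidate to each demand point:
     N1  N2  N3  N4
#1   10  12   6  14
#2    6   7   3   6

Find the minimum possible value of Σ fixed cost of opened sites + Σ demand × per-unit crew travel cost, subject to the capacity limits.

Open {#1, #2}; cheapest assignment that respects the capacities:
  #1 (cap 15, load 9): N1, N3 — cost 5×10 + 4×6 = 74
  #2 (cap 20, load 17): N2, N4 — cost 11×7 + 6×6 = 113
  Shipping 187, fixed 212 → total 399.
  Any other capacity-feasible assignment to {#1, #2} ships for at least 187.
Total demand is 26 and no other set of sites has combined capacity ≥ 26, so {#1, #2} is the only feasible choice of open sites. Minimum: 399.

399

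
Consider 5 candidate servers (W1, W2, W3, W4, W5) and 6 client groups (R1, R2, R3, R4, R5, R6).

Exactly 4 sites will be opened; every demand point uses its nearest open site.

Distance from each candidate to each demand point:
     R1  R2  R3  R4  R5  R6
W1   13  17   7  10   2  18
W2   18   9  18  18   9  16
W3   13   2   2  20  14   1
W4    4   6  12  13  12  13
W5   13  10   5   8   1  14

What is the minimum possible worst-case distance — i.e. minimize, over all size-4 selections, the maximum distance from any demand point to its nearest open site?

8

Open {W1, W3, W4, W5}.
  Farthest demand point is R4 at distance 8 (to W5); all others are ≤ 8.
With {W2, W3, W4, W5} the worst case is 8.
With {W1, W2, W3, W4} the worst case is 10.
No size-4 selection achieves below 8.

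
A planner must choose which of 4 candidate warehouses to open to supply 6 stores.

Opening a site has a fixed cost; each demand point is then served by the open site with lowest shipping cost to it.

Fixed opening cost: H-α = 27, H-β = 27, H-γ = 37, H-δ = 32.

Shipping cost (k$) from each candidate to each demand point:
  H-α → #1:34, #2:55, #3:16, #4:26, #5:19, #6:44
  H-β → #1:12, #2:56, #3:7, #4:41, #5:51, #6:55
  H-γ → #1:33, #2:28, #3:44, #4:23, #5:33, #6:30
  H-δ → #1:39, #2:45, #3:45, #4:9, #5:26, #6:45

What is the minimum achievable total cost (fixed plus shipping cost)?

Open {H-β, H-γ}: assign each demand point to its cheapest open site.
  #1→H-β 12, #2→H-γ 28, #3→H-β 7, #4→H-γ 23, #5→H-γ 33, #6→H-γ 30
  shipping cost 133, fixed 64 → total 197.
Compare {H-β, H-δ}: shipping cost 144 + fixed 59 = 203.
Compare {H-β, H-γ, H-δ}: shipping cost 112 + fixed 96 = 208.
Compare {H-α, H-β, H-γ}: shipping cost 119 + fixed 91 = 210.
All other subsets cost ≥ 203. Minimum total cost: 197.

197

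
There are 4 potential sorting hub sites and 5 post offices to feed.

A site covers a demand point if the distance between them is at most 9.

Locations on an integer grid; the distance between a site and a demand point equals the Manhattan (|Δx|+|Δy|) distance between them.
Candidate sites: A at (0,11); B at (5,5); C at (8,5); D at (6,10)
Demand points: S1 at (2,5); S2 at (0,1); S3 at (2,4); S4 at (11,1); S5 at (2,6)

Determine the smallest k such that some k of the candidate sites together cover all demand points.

2

Coverage sets (demand points within 9 of each site):
  A: {S1, S3, S5}
  B: {S1, S2, S3, S5}
  C: {S1, S3, S4, S5}
  D: {S1, S5}
No single site covers all 5 demand points.
But {B, C} covers everything, so the minimum is 2.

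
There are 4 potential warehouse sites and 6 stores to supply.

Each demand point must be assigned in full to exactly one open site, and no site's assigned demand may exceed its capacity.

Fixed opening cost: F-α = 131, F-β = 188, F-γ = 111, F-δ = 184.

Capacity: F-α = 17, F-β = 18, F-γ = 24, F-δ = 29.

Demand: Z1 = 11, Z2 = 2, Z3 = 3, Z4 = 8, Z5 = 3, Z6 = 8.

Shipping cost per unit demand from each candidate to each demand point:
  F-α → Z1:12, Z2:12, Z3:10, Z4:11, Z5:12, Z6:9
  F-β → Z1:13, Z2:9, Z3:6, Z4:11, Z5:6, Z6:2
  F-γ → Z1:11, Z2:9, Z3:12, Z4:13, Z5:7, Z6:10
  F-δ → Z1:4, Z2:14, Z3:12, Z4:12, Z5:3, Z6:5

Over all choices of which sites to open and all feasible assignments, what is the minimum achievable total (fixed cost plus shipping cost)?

Open {F-γ, F-δ}; cheapest assignment that respects the capacities:
  F-γ (cap 24, load 13): Z2, Z3, Z4 — cost 2×9 + 3×12 + 8×13 = 158
  F-δ (cap 29, load 22): Z1, Z5, Z6 — cost 11×4 + 3×3 + 8×5 = 93
  Shipping 251, fixed 295 → total 546.
  Any other capacity-feasible assignment to {F-γ, F-δ} ships for at least 251.
Compare {F-α, F-δ}: its best feasible assignment gives total 550.
Compare {F-β, F-δ}: its best feasible assignment gives total 573.
Every other set of open sites that can feasibly serve all demand totals ≥ 550 even under its best assignment. Minimum: 546.

546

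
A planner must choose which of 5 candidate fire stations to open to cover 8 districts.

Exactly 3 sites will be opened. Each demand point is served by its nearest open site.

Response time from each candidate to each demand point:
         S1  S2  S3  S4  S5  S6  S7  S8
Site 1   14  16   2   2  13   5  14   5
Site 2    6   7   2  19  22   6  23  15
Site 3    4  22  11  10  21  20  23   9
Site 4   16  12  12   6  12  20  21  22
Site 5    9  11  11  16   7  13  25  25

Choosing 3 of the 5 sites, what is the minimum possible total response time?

Open {Site 1, Site 2, Site 5}.
  S1→Site 2 6, S2→Site 2 7, S3→Site 1 2, S4→Site 1 2, S5→Site 5 7, S6→Site 1 5, S7→Site 1 14, S8→Site 1 5  ⇒ total 48.
Compare {Site 1, Site 3, Site 5}: total 50.
Compare {Site 1, Site 2, Site 3}: total 52.
No size-3 selection does better; minimum is 48.

48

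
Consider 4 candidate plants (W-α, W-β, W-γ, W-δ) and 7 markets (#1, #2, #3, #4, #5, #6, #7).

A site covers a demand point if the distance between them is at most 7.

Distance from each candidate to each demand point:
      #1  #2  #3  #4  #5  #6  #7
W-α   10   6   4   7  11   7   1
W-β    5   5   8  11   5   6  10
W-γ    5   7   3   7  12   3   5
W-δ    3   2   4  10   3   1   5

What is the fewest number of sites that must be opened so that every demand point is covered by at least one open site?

Coverage sets (demand points within 7 of each site):
  W-α: {#2, #3, #4, #6, #7}
  W-β: {#1, #2, #5, #6}
  W-γ: {#1, #2, #3, #4, #6, #7}
  W-δ: {#1, #2, #3, #5, #6, #7}
No single site covers all 7 demand points.
But {W-α, W-β} covers everything, so the minimum is 2.

2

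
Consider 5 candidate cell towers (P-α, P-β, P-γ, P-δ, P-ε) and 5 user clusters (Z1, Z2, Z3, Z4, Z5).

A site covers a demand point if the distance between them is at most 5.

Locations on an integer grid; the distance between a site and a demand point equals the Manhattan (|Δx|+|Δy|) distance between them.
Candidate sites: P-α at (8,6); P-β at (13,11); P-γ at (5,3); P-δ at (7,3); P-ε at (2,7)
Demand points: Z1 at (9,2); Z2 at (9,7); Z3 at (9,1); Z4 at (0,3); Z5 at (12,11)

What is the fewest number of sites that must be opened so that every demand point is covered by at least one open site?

4

Coverage sets (demand points within 5 of each site):
  P-α: {Z1, Z2}
  P-β: {Z5}
  P-γ: {Z1, Z4}
  P-δ: {Z1, Z3}
  P-ε: {}
No 3 sites suffice: every size-3 union leaves at least one demand point uncovered.
But {P-α, P-β, P-γ, P-δ} covers everything, so the minimum is 4.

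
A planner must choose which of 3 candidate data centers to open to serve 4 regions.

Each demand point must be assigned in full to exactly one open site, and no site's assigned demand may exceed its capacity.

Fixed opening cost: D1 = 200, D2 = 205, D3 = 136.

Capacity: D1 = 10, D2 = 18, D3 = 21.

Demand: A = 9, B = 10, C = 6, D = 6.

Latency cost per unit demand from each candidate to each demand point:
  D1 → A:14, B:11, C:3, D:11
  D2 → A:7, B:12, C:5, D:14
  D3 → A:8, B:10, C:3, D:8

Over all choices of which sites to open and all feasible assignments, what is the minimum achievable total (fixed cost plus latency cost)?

582

Open {D2, D3}; cheapest assignment that respects the capacities:
  D2 (cap 18, load 15): A, C — cost 9×7 + 6×5 = 93
  D3 (cap 21, load 16): B, D — cost 10×10 + 6×8 = 148
  Shipping 241, fixed 341 → total 582.
  Any other capacity-feasible assignment to {D2, D3} ships for at least 241.
Compare {D1, D3}: its best feasible assignment gives total 584.
Compare {D1, D2, D3}: its best feasible assignment gives total 770.
Every other set of open sites that can feasibly serve all demand totals ≥ 584 even under its best assignment. Minimum: 582.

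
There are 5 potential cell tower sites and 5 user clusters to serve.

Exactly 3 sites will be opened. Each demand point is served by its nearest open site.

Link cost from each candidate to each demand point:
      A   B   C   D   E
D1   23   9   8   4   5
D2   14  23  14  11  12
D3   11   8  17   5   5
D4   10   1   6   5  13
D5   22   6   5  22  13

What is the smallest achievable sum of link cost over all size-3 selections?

Open {D1, D4, D5}.
  A→D4 10, B→D4 1, C→D5 5, D→D1 4, E→D1 5  ⇒ total 25.
Compare {D1, D2, D4}: total 26.
Compare {D1, D3, D4}: total 26.
No size-3 selection does better; minimum is 25.

25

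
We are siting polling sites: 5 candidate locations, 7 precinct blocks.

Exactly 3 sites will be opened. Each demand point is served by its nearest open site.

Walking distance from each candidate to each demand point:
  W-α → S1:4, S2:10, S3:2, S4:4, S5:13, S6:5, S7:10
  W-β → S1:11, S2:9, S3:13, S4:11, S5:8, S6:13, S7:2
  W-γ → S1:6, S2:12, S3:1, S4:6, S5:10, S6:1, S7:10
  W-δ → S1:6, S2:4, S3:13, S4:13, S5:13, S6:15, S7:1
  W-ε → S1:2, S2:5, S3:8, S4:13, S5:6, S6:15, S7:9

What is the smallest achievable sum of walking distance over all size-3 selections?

21

Open {W-γ, W-δ, W-ε}.
  S1→W-ε 2, S2→W-δ 4, S3→W-γ 1, S4→W-γ 6, S5→W-ε 6, S6→W-γ 1, S7→W-δ 1  ⇒ total 21.
Compare {W-β, W-γ, W-ε}: total 23.
Compare {W-α, W-δ, W-ε}: total 24.
No size-3 selection does better; minimum is 21.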